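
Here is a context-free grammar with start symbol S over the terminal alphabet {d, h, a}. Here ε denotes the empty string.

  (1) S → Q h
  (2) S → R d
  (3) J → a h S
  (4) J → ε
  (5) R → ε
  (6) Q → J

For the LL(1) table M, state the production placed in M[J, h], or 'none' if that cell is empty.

FIRST(J): from J→a h S we get {a}; from J→ε we get {ε}. So FIRST(J) = {ε, a}.
FIRST(R): from R→ε we get {ε}. So FIRST(R) = {ε}.
FIRST(Q): from Q→J we get {ε, a}. So FIRST(Q) = {ε, a}.
FIRST(S): from S→Q h we get {a, h}; from S→R d we get {d}. So FIRST(S) = {a, d, h}.
FOLLOW(S) includes $ since S is the start symbol.
FOLLOW(Q): in S→Q h, Q is followed by h with FIRST {h}. Thus FOLLOW(Q) = {h}.
FOLLOW(J): in Q→J, the suffix after J is empty, so FOLLOW(J) ⊇ FOLLOW(Q) = {h}. Thus FOLLOW(J) = {h}.
For J → a h S: FIRST(a h S) = {a}, so it goes in M[J, t] for t ∈ {a}.
For J → ε: FIRST(ε) = {ε}, so it goes in M[J, t] for t ∈ {}; since ε ∈ FIRST, also for every t ∈ FOLLOW(J) = {h}.

J → ε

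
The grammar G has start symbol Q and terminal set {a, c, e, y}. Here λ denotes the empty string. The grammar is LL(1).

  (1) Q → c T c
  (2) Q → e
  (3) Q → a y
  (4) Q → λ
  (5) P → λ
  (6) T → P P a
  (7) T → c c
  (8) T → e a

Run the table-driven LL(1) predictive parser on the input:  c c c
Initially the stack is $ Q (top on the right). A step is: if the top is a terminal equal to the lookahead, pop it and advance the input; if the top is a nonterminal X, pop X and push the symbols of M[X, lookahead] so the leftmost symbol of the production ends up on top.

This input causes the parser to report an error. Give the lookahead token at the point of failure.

step 1: stack=$ Q  input=c c c $  — expand Q → c T c
step 2: stack=$ c T c  input=c c c $  — match c
step 3: stack=$ c T  input=c c $  — expand T → c c
step 4: stack=$ c c c  input=c c $  — match c
step 5: stack=$ c c  input=c $  — match c
step 6: stack=$ c  input=$  — error: top is terminal c but lookahead is $

$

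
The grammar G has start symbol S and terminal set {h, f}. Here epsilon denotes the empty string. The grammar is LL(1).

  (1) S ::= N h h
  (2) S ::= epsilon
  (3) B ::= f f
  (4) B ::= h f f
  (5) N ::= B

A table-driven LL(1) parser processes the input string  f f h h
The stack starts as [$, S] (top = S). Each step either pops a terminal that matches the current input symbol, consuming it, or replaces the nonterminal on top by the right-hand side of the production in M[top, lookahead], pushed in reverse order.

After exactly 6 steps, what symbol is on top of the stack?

step 1: stack=$ S  input=f f h h $  — expand S ::= N h h
step 2: stack=$ h h N  input=f f h h $  — expand N ::= B
step 3: stack=$ h h B  input=f f h h $  — expand B ::= f f
step 4: stack=$ h h f f  input=f f h h $  — match f
step 5: stack=$ h h f  input=f h h $  — match f
step 6: stack=$ h h  input=h h $  — match h
Stack after step 6: $ h (top = h).

h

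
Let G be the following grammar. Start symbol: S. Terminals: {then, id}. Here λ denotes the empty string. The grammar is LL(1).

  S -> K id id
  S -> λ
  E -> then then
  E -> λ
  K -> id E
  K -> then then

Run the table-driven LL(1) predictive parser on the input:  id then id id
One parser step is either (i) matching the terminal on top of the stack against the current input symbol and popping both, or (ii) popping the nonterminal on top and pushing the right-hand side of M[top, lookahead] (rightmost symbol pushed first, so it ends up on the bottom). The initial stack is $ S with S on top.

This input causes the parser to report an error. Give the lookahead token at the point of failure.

     Stack              Input            Action
  1  $ S                id then id id $  expand S -> K id id
  2  $ id id K          id then id id $  expand K -> id E
  3  $ id id E id       id then id id $  match id
  4  $ id id E          then id id $     expand E -> then then
  5  $ id id then then  then id id $     match then
  6  $ id id then       id id $          error: top is terminal then but lookahead is id

id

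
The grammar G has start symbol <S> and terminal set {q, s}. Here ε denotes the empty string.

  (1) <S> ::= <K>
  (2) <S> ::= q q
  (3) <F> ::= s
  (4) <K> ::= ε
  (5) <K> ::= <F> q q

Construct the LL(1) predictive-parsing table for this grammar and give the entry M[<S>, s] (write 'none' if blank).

<S> ::= <K>

FIRST(<F>) = {s}
FIRST(<K>) = {ε, s}  (via <F> q q)
FIRST(<S>) = {ε, q, s}  (via <K>)
FOLLOW(<S>) includes $ since <S> is the start symbol.
FOLLOW(<S>): <S> appears on no right-hand side. Thus FOLLOW(<S>) = {$}.
For <S> ::= <K>: FIRST(<K>) = {ε, s}, so it goes in M[<S>, t] for t ∈ {s}; since ε ∈ FIRST, also for every t ∈ FOLLOW(<S>) = {$}.
For <S> ::= q q: FIRST(q q) = {q}, so it goes in M[<S>, t] for t ∈ {q}.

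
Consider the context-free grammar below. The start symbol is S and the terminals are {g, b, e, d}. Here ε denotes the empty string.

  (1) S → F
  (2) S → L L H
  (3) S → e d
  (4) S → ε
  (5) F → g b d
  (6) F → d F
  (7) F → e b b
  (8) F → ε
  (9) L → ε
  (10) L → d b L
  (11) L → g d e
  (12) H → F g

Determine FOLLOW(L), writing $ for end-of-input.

FIRST(F) = {ε, d, e, g}
FIRST(L) = {ε, d, g}
FIRST(H) = {d, e, g}  (via F g)
FIRST(S) = {ε, d, e, g}  (via F, L L H)
FOLLOW(S) includes $ since S is the start symbol.
FOLLOW(S): S appears on no right-hand side. Thus FOLLOW(S) = {$}.
FOLLOW(F): in S→F, the suffix after F is empty, so FOLLOW(F) ⊇ FOLLOW(S) = {$}; in F→d F, the suffix after F is empty (adds nothing new); in H→F g, F is followed by g with FIRST {g}. Thus FOLLOW(F) = {$, g}.
FOLLOW(L): in S→L L H (occurrence 1), L is followed by L H with FIRST {d, e, g}; in S→L L H (occurrence 2), L is followed by H with FIRST {d, e, g}; in L→d b L, the suffix after L is empty (adds nothing new). Thus FOLLOW(L) = {d, e, g}.
FOLLOW(H): in S→L L H, the suffix after H is empty, so FOLLOW(H) ⊇ FOLLOW(S) = {$}. Thus FOLLOW(H) = {$}.

{d, e, g}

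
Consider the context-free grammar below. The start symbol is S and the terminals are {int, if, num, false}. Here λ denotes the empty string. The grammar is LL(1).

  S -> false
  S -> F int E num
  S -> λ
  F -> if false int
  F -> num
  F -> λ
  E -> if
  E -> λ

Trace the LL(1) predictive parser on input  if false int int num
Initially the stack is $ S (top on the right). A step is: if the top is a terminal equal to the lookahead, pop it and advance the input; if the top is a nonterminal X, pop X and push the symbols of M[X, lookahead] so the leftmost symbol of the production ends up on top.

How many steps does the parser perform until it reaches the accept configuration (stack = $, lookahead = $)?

     Stack                     Input                   Action
  1  $ S                       if false int int num $  expand S -> F int E num
  2  $ num E int F             if false int int num $  expand F -> if false int
  3  $ num E int int false if  if false int int num $  match if
  4  $ num E int int false     false int int num $     match false
  5  $ num E int int           int int num $           match int
  6  $ num E int               int num $               match int
  7  $ num E                   num $                   expand E -> λ
  8  $ num                     num $                   match num
Accept reached after 8 steps.

8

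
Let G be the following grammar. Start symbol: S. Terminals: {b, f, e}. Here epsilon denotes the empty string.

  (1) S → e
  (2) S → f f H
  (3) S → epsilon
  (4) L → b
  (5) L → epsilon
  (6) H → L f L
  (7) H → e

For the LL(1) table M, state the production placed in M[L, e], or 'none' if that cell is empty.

FIRST(S) = {epsilon, e, f}
FIRST(L) = {epsilon, b}
FIRST(H) = {b, e, f}  (via L f L)
FOLLOW(S) includes $ since S is the start symbol.
FOLLOW(H): in S→f f H, the suffix after H is empty, so FOLLOW(H) ⊇ FOLLOW(S) = {$}. Thus FOLLOW(H) = {$}.
FOLLOW(L): in H→L f L (occurrence 1), L is followed by f L with FIRST {f}; in H→L f L (occurrence 2), the suffix after L is empty, so FOLLOW(L) ⊇ FOLLOW(H) = {$}. Thus FOLLOW(L) = {$, f}.
For L → b: FIRST(b) = {b}, so it goes in M[L, t] for t ∈ {b}.
For L → epsilon: FIRST(epsilon) = {epsilon}, so it goes in M[L, t] for t ∈ {}; since epsilon ∈ FIRST, also for every t ∈ FOLLOW(L) = {$, f}.
None of these place a production in M[L, e].

none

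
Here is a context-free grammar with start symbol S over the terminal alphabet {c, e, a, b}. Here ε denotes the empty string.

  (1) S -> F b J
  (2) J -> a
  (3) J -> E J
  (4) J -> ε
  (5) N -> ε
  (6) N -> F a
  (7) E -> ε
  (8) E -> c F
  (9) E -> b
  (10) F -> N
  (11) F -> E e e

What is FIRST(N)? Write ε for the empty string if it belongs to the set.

FIRST(E): from E->ε we get {ε}; from E->c F we get {c}; from E->b we get {b}. So FIRST(E) = {ε, b, c}.
FIRST(J): from J->a we get {a}; from J->E J we get {ε, a, b, c}; from J->ε we get {ε}. So FIRST(J) = {ε, a, b, c}.
FIRST(S): from S->F b J we get {a, b, c, e}. So FIRST(S) = {a, b, c, e}.
FIRST(N): from N->ε we get {ε}; from N->F a we get {a, b, c, e}. So FIRST(N) = {ε, a, b, c, e}.
FIRST(F): from F->N we get {ε, a, b, c, e}; from F->E e e we get {b, c, e}. So FIRST(F) = {ε, a, b, c, e}.

{ε, a, b, c, e}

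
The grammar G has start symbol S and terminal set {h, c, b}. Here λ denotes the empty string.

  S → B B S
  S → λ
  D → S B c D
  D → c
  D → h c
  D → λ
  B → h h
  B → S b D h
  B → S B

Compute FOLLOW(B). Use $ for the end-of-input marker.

{$, b, c, h}

FIRST(S) = {λ, b, h}  (via B B S)
FIRST(B) = {b, h}  (via S b D h, S B)
FIRST(D) = {λ, b, c, h}  (via S B c D)
FOLLOW(S) includes $ since S is the start symbol.
FOLLOW(S): in S→B B S, the suffix after S is empty (adds nothing new); in D→S B c D, S is followed by B c D with FIRST {b, h}; in B→S b D h, S is followed by b D h with FIRST {b}; in B→S B, S is followed by B with FIRST {b, h}. Thus FOLLOW(S) = {$, b, h}.
FOLLOW(D): in D→S B c D, the suffix after D is empty (adds nothing new); in B→S b D h, D is followed by h with FIRST {h}. Thus FOLLOW(D) = {h}.
FOLLOW(B): in S→B B S (occurrence 1), B is followed by B S with FIRST {b, h}; in S→B B S (occurrence 2), B is followed by S with FIRST {λ, b, h}; in S→B B S (occurrence 2), the suffix after B is nullable, so FOLLOW(B) ⊇ FOLLOW(S) = {$, b, h}; in D→S B c D, B is followed by c D with FIRST {c}; in B→S B, the suffix after B is empty (adds nothing new). Thus FOLLOW(B) = {$, b, c, h}.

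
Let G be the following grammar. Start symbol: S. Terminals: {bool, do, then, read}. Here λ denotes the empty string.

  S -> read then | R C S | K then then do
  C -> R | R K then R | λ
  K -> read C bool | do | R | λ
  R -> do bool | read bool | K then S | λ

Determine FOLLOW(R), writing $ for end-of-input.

{bool, do, read, then}

FIRST(S) = {do, read, then}  (via R C S, K then then do)
FIRST(C) = {λ, do, read, then}  (via R, R K then R)
FIRST(K) = {λ, do, read, then}  (via R)
FIRST(R) = {λ, do, read, then}  (via K then S)
FOLLOW(S) includes $ since S is the start symbol.
FOLLOW(C): in S->R C S, C is followed by S with FIRST {do, read, then}; in K->read C bool, C is followed by bool with FIRST {bool}. Thus FOLLOW(C) = {bool, do, read, then}.
FOLLOW(K): in S->K then then do, K is followed by then then do with FIRST {then}; in C->R K then R, K is followed by then R with FIRST {then}; in R->K then S, K is followed by then S with FIRST {then}. Thus FOLLOW(K) = {then}.
FOLLOW(R): in S->R C S, R is followed by C S with FIRST {do, read, then}; in C->R, the suffix after R is empty, so FOLLOW(R) ⊇ FOLLOW(C) = {bool, do, read, then}; in C->R K then R (occurrence 1), R is followed by K then R with FIRST {do, read, then}; in C->R K then R (occurrence 2), the suffix after R is empty, so FOLLOW(R) ⊇ FOLLOW(C) = {bool, do, read, then}; in K->R, the suffix after R is empty, so FOLLOW(R) ⊇ FOLLOW(K) = {then}. Thus FOLLOW(R) = {bool, do, read, then}.
FOLLOW(S): in S->R C S, the suffix after S is empty (adds nothing new); in R->K then S, the suffix after S is empty, so FOLLOW(S) ⊇ FOLLOW(R) = {bool, do, read, then}. Thus FOLLOW(S) = {$, bool, do, read, then}.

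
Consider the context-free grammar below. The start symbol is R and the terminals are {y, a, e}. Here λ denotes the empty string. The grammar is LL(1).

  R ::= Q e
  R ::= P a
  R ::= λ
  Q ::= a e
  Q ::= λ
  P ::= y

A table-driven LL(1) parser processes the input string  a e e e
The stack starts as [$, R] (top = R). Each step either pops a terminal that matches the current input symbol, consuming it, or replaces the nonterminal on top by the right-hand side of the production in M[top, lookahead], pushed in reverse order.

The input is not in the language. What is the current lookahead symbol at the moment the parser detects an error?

     Stack    Input      Action
  1  $ R      a e e e $  expand R ::= Q e
  2  $ e Q    a e e e $  expand Q ::= a e
  3  $ e e a  a e e e $  match a
  4  $ e e    e e e $    match e
  5  $ e      e e $      match e
  6  $        e $        error: stack empty but input remains

e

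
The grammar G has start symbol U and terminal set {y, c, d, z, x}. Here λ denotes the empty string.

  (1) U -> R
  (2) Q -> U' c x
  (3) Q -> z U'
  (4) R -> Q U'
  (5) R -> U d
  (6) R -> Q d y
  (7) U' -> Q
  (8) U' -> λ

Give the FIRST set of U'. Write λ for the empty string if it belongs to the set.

FIRST(U) = {c, z}  (via R)
FIRST(Q) = {c, z}  (via U' c x)
FIRST(R) = {c, z}  (via Q U', U d, Q d y)
FIRST(U') = {λ, c, z}  (via Q)

{λ, c, z}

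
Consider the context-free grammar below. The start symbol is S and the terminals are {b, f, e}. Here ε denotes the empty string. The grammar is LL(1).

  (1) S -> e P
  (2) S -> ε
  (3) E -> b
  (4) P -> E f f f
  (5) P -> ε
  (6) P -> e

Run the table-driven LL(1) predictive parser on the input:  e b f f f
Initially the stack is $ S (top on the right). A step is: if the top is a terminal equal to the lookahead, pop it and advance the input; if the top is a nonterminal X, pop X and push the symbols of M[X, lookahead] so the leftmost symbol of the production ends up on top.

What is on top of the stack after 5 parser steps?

     Stack      Input        Action
  1  $ S        e b f f f $  expand S -> e P
  2  $ P e      e b f f f $  match e
  3  $ P        b f f f $    expand P -> E f f f
  4  $ f f f E  b f f f $    expand E -> b
  5  $ f f f b  b f f f $    match b
Stack after step 5: $ f f f (top = f).

f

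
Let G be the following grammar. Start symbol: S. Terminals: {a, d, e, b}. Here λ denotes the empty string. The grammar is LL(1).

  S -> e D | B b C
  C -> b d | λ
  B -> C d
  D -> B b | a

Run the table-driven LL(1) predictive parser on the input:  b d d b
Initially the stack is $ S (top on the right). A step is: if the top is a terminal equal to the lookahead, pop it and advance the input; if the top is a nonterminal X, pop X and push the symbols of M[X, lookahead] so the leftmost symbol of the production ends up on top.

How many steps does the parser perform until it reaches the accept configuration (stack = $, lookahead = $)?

     Stack        Input      Action
  1  $ S          b d d b $  expand S -> B b C
  2  $ C b B      b d d b $  expand B -> C d
  3  $ C b d C    b d d b $  expand C -> b d
  4  $ C b d d b  b d d b $  match b
  5  $ C b d d    d d b $    match d
  6  $ C b d      d b $      match d
  7  $ C b        b $        match b
  8  $ C          $          expand C -> λ
Accept reached after 8 steps.

8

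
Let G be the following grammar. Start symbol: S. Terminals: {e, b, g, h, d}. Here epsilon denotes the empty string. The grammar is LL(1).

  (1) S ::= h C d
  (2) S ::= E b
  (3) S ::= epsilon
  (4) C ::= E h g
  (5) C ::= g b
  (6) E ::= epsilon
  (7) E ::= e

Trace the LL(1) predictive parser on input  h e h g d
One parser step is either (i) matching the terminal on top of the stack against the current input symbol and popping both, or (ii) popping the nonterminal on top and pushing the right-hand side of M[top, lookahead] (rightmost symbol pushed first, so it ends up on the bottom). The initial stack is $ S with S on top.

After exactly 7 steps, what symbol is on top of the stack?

d

step 1: stack=$ S  input=h e h g d $  — expand S ::= h C d
step 2: stack=$ d C h  input=h e h g d $  — match h
step 3: stack=$ d C  input=e h g d $  — expand C ::= E h g
step 4: stack=$ d g h E  input=e h g d $  — expand E ::= e
step 5: stack=$ d g h e  input=e h g d $  — match e
step 6: stack=$ d g h  input=h g d $  — match h
step 7: stack=$ d g  input=g d $  — match g
Stack after step 7: $ d (top = d).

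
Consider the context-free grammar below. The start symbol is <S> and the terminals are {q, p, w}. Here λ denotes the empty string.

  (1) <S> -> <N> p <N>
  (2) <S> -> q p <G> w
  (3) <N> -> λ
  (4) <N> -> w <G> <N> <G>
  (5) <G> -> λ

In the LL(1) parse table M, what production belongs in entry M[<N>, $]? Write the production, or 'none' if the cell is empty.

<N> -> λ

FIRST(<N>) = {λ, w}
FIRST(<G>) = {λ}
FIRST(<S>) = {p, q, w}  (via <N> p <N>)
FOLLOW(<S>) includes $ since <S> is the start symbol.
FOLLOW(<S>): <S> appears on no right-hand side. Thus FOLLOW(<S>) = {$}.
FOLLOW(<N>): in <S>-><N> p <N> (occurrence 1), <N> is followed by p <N> with FIRST {p}; in <S>-><N> p <N> (occurrence 2), the suffix after <N> is empty, so FOLLOW(<N>) ⊇ FOLLOW(<S>) = {$}; in <N>->w <G> <N> <G>, <N> is followed by <G> with FIRST {λ}; in <N>->w <G> <N> <G>, the suffix after <N> is nullable (adds nothing new). Thus FOLLOW(<N>) = {$, p}.
For <N> -> λ: FIRST(λ) = {λ}, so it goes in M[<N>, t] for t ∈ {}; since λ ∈ FIRST, also for every t ∈ FOLLOW(<N>) = {$, p}.
For <N> -> w <G> <N> <G>: FIRST(w <G> <N> <G>) = {w}, so it goes in M[<N>, t] for t ∈ {w}.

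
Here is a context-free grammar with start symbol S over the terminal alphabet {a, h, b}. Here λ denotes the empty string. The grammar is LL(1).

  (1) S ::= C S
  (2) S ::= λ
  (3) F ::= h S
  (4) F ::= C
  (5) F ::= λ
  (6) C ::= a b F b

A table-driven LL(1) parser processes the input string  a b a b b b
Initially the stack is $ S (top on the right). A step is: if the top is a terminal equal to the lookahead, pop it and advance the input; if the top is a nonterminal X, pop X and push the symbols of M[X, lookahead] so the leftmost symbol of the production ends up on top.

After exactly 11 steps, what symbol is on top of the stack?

step 1: stack=$ S  input=a b a b b b $  — expand S ::= C S
step 2: stack=$ S C  input=a b a b b b $  — expand C ::= a b F b
step 3: stack=$ S b F b a  input=a b a b b b $  — match a
step 4: stack=$ S b F b  input=b a b b b $  — match b
step 5: stack=$ S b F  input=a b b b $  — expand F ::= C
step 6: stack=$ S b C  input=a b b b $  — expand C ::= a b F b
step 7: stack=$ S b b F b a  input=a b b b $  — match a
step 8: stack=$ S b b F b  input=b b b $  — match b
step 9: stack=$ S b b F  input=b b $  — expand F ::= λ
step 10: stack=$ S b b  input=b b $  — match b
step 11: stack=$ S b  input=b $  — match b
Stack after step 11: $ S (top = S).

S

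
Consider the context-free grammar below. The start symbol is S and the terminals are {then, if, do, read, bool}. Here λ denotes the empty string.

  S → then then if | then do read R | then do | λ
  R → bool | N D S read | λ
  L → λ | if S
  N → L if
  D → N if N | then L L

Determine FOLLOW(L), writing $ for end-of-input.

FIRST(S): from S→then then if we get {then}; from S→then do read R we get {then}; from S→then do we get {then}; from S→λ we get {λ}. So FIRST(S) = {λ, then}.
FIRST(L): from L→λ we get {λ}; from L→if S we get {if}. So FIRST(L) = {λ, if}.
FIRST(N): from N→L if we get {if}. So FIRST(N) = {if}.
FIRST(R): from R→bool we get {bool}; from R→N D S read we get {if}; from R→λ we get {λ}. So FIRST(R) = {λ, bool, if}.
FIRST(D): from D→N if N we get {if}; from D→then L L we get {then}. So FIRST(D) = {if, then}.
FOLLOW(S) includes $ since S is the start symbol.
FOLLOW(D): in R→N D S read, D is followed by S read with FIRST {read, then}. Thus FOLLOW(D) = {read, then}.
FOLLOW(L): in N→L if, L is followed by if with FIRST {if}; in D→then L L (occurrence 1), L is followed by L with FIRST {λ, if}; in D→then L L (occurrence 1), the suffix after L is nullable, so FOLLOW(L) ⊇ FOLLOW(D) = {read, then}; in D→then L L (occurrence 2), the suffix after L is empty, so FOLLOW(L) ⊇ FOLLOW(D) = {read, then}. Thus FOLLOW(L) = {if, read, then}.
FOLLOW(S): in R→N D S read, S is followed by read with FIRST {read}; in L→if S, the suffix after S is empty, so FOLLOW(S) ⊇ FOLLOW(L) = {if, read, then}. Thus FOLLOW(S) = {$, if, read, then}.
FOLLOW(R): in S→then do read R, the suffix after R is empty, so FOLLOW(R) ⊇ FOLLOW(S) = {$, if, read, then}. Thus FOLLOW(R) = {$, if, read, then}.
FOLLOW(N): in R→N D S read, N is followed by D S read with FIRST {if, then}; in D→N if N (occurrence 1), N is followed by if N with FIRST {if}; in D→N if N (occurrence 2), the suffix after N is empty, so FOLLOW(N) ⊇ FOLLOW(D) = {read, then}. Thus FOLLOW(N) = {if, read, then}.

{if, read, then}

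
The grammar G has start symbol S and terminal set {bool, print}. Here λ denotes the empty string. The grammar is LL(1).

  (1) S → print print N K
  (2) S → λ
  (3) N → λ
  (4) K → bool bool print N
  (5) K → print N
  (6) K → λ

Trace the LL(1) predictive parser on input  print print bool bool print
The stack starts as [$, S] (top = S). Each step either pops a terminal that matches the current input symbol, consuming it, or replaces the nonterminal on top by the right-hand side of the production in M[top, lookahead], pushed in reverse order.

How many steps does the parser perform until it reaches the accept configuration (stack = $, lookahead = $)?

9

     Stack                Input                          Action
  1  $ S                  print print bool bool print $  expand S → print print N K
  2  $ K N print print    print print bool bool print $  match print
  3  $ K N print          print bool bool print $        match print
  4  $ K N                bool bool print $              expand N → λ
  5  $ K                  bool bool print $              expand K → bool bool print N
  6  $ N print bool bool  bool bool print $              match bool
  7  $ N print bool       bool print $                   match bool
  8  $ N print            print $                        match print
  9  $ N                  $                              expand N → λ
Accept reached after 9 steps.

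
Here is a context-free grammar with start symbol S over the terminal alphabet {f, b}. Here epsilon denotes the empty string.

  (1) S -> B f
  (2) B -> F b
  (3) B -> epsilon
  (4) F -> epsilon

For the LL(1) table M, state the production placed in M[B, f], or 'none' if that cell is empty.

B -> epsilon

FIRST(F): from F->epsilon we get {epsilon}. So FIRST(F) = {epsilon}.
FIRST(B): from B->F b we get {b}; from B->epsilon we get {epsilon}. So FIRST(B) = {epsilon, b}.
FIRST(S): from S->B f we get {b, f}. So FIRST(S) = {b, f}.
FOLLOW(S) includes $ since S is the start symbol.
FOLLOW(B): in S->B f, B is followed by f with FIRST {f}. Thus FOLLOW(B) = {f}.
For B -> F b: FIRST(F b) = {b}, so it goes in M[B, t] for t ∈ {b}.
For B -> epsilon: FIRST(epsilon) = {epsilon}, so it goes in M[B, t] for t ∈ {}; since epsilon ∈ FIRST, also for every t ∈ FOLLOW(B) = {f}.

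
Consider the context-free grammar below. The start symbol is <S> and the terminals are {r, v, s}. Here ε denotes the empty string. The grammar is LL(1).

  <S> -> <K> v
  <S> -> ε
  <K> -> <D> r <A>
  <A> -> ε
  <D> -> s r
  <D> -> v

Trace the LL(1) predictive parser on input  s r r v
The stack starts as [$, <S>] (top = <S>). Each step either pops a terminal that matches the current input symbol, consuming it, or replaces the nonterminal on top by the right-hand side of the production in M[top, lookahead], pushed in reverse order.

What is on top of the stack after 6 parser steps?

     Stack          Input      Action
  1  $ <S>          s r r v $  expand <S> -> <K> v
  2  $ v <K>        s r r v $  expand <K> -> <D> r <A>
  3  $ v <A> r <D>  s r r v $  expand <D> -> s r
  4  $ v <A> r r s  s r r v $  match s
  5  $ v <A> r r    r r v $    match r
  6  $ v <A> r      r v $      match r
Stack after step 6: $ v <A> (top = <A>).

<A>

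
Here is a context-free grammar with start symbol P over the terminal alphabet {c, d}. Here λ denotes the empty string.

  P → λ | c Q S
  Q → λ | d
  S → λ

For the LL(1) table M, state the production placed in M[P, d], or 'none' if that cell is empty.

none

FIRST(P) = {λ, c}
FIRST(Q) = {λ, d}
FIRST(S) = {λ}
FOLLOW(P) includes $ since P is the start symbol.
FOLLOW(P): P appears on no right-hand side. Thus FOLLOW(P) = {$}.
For P → λ: FIRST(λ) = {λ}, so it goes in M[P, t] for t ∈ {}; since λ ∈ FIRST, also for every t ∈ FOLLOW(P) = {$}.
For P → c Q S: FIRST(c Q S) = {c}, so it goes in M[P, t] for t ∈ {c}.
None of these place a production in M[P, d].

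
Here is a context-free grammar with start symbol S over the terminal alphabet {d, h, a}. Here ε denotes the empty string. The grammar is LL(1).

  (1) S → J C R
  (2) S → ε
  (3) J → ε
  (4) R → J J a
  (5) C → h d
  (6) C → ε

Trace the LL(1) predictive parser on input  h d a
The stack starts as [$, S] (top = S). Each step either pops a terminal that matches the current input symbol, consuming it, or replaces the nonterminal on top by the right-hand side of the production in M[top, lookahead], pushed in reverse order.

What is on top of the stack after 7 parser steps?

J

     Stack    Input    Action
  1  $ S      h d a $  expand S → J C R
  2  $ R C J  h d a $  expand J → ε
  3  $ R C    h d a $  expand C → h d
  4  $ R d h  h d a $  match h
  5  $ R d    d a $    match d
  6  $ R      a $      expand R → J J a
  7  $ a J J  a $      expand J → ε
Stack after step 7: $ a J (top = J).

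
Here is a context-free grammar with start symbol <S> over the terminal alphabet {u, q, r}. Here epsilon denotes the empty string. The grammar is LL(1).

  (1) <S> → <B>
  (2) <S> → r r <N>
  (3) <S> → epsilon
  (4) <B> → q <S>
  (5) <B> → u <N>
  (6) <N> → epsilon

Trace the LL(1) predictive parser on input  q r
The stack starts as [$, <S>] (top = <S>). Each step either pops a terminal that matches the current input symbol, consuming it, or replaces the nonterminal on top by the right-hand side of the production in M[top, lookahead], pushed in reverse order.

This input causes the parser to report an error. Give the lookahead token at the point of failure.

$

     Stack      Input  Action
  1  $ <S>      q r $  expand <S> → <B>
  2  $ <B>      q r $  expand <B> → q <S>
  3  $ <S> q    q r $  match q
  4  $ <S>      r $    expand <S> → r r <N>
  5  $ <N> r r  r $    match r
  6  $ <N> r    $      error: top is terminal r but lookahead is $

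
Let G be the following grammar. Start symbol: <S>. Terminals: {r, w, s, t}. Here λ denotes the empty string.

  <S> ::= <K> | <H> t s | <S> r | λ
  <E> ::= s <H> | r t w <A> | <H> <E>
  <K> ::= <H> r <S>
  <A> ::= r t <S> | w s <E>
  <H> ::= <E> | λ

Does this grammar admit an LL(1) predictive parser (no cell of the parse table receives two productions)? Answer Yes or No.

No

FIRST(<S>) = {λ, r, s, t}
FIRST(<E>) = {r, s}
FIRST(<K>) = {r, s}
FIRST(<A>) = {r, w}
FIRST(<H>) = {λ, r, s}
FOLLOW(<S>) = {$, r, s, t}
FOLLOW(<E>) = {r, s, t}
FOLLOW(<K>) = {$, r, s, t}
FOLLOW(<A>) = {r, s, t}
FOLLOW(<H>) = {r, s, t}
Cell M[<E>, r] receives both <E> ::= r t w <A> and <E> ::= <H> <E> — the grammar is not LL(1).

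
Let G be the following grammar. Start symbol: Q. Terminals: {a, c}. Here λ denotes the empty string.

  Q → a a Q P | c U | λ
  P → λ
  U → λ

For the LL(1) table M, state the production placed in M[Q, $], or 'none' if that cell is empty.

Q → λ

FIRST(Q): from Q→a a Q P we get {a}; from Q→c U we get {c}; from Q→λ we get {λ}. So FIRST(Q) = {λ, a, c}.
FIRST(P): from P→λ we get {λ}. So FIRST(P) = {λ}.
FIRST(U): from U→λ we get {λ}. So FIRST(U) = {λ}.
FOLLOW(Q) includes $ since Q is the start symbol.
FOLLOW(Q): in Q→a a Q P, Q is followed by P with FIRST {λ}; in Q→a a Q P, the suffix after Q is nullable (adds nothing new). Thus FOLLOW(Q) = {$}.
For Q → a a Q P: FIRST(a a Q P) = {a}, so it goes in M[Q, t] for t ∈ {a}.
For Q → c U: FIRST(c U) = {c}, so it goes in M[Q, t] for t ∈ {c}.
For Q → λ: FIRST(λ) = {λ}, so it goes in M[Q, t] for t ∈ {}; since λ ∈ FIRST, also for every t ∈ FOLLOW(Q) = {$}.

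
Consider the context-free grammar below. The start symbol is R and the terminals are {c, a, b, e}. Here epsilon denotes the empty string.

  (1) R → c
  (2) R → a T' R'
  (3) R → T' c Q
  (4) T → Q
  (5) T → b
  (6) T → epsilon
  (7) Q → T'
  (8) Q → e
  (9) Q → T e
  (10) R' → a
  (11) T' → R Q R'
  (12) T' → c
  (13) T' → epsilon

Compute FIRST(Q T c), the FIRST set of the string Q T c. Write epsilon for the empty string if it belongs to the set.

{a, b, c, e}

FIRST(R'): from R'→a we get {a}. So FIRST(R') = {a}.
FIRST(R): from R→c we get {c}; from R→a T' R' we get {a}; from R→T' c Q we get {a, c}. So FIRST(R) = {a, c}.
FIRST(T'): from T'→R Q R' we get {a, c}; from T'→c we get {c}; from T'→epsilon we get {epsilon}. So FIRST(T') = {epsilon, a, c}.
FIRST(T): from T→Q we get {epsilon, a, b, c, e}; from T→b we get {b}; from T→epsilon we get {epsilon}. So FIRST(T) = {epsilon, a, b, c, e}.
FIRST(Q): from Q→T' we get {epsilon, a, c}; from Q→e we get {e}; from Q→T e we get {a, b, c, e}. So FIRST(Q) = {epsilon, a, b, c, e}.
FIRST(Q T c): take FIRST of each symbol in turn, carrying on past any symbol whose FIRST contains epsilon; result {a, b, c, e}.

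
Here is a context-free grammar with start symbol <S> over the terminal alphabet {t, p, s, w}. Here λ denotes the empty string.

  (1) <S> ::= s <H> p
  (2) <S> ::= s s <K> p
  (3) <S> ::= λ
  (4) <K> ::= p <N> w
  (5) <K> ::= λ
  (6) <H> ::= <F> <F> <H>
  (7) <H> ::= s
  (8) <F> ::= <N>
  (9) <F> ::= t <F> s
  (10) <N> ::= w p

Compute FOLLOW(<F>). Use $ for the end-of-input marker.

{s, t, w}

FIRST(<S>) = {λ, s}
FIRST(<K>) = {λ, p}
FIRST(<N>) = {w}
FIRST(<F>) = {t, w}  (via <N>)
FIRST(<H>) = {s, t, w}  (via <F> <F> <H>)
FOLLOW(<S>) includes $ since <S> is the start symbol.
FOLLOW(<S>): <S> appears on no right-hand side. Thus FOLLOW(<S>) = {$}.
FOLLOW(<K>): in <S>::=s s <K> p, <K> is followed by p with FIRST {p}. Thus FOLLOW(<K>) = {p}.
FOLLOW(<H>): in <S>::=s <H> p, <H> is followed by p with FIRST {p}; in <H>::=<F> <F> <H>, the suffix after <H> is empty (adds nothing new). Thus FOLLOW(<H>) = {p}.
FOLLOW(<F>): in <H>::=<F> <F> <H> (occurrence 1), <F> is followed by <F> <H> with FIRST {t, w}; in <H>::=<F> <F> <H> (occurrence 2), <F> is followed by <H> with FIRST {s, t, w}; in <F>::=t <F> s, <F> is followed by s with FIRST {s}. Thus FOLLOW(<F>) = {s, t, w}.
FOLLOW(<N>): in <K>::=p <N> w, <N> is followed by w with FIRST {w}; in <F>::=<N>, the suffix after <N> is empty, so FOLLOW(<N>) ⊇ FOLLOW(<F>) = {s, t, w}. Thus FOLLOW(<N>) = {s, t, w}.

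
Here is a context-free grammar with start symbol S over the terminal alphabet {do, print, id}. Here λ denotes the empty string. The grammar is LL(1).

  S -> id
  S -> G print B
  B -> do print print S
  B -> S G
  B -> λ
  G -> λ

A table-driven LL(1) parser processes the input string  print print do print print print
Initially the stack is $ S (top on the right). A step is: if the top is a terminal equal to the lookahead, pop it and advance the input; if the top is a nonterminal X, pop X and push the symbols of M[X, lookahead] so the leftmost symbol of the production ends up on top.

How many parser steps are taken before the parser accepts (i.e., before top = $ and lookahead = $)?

step 1: stack=$ S  input=print print do print print print $  — expand S -> G print B
step 2: stack=$ B print G  input=print print do print print print $  — expand G -> λ
step 3: stack=$ B print  input=print print do print print print $  — match print
step 4: stack=$ B  input=print do print print print $  — expand B -> S G
step 5: stack=$ G S  input=print do print print print $  — expand S -> G print B
step 6: stack=$ G B print G  input=print do print print print $  — expand G -> λ
step 7: stack=$ G B print  input=print do print print print $  — match print
step 8: stack=$ G B  input=do print print print $  — expand B -> do print print S
step 9: stack=$ G S print print do  input=do print print print $  — match do
step 10: stack=$ G S print print  input=print print print $  — match print
step 11: stack=$ G S print  input=print print $  — match print
step 12: stack=$ G S  input=print $  — expand S -> G print B
step 13: stack=$ G B print G  input=print $  — expand G -> λ
step 14: stack=$ G B print  input=print $  — match print
step 15: stack=$ G B  input=$  — expand B -> λ
step 16: stack=$ G  input=$  — expand G -> λ
Accept reached after 16 steps.

16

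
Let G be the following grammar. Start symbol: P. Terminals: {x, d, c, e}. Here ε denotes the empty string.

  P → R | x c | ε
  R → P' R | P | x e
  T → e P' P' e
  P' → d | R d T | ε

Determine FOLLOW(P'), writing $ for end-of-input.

FIRST(T): from T→e P' P' e we get {e}. So FIRST(T) = {e}.
FIRST(P): from P→R we get {ε, d, x}; from P→x c we get {x}; from P→ε we get {ε}. So FIRST(P) = {ε, d, x}.
FIRST(R): from R→P' R we get {ε, d, x}; from R→P we get {ε, d, x}; from R→x e we get {x}. So FIRST(R) = {ε, d, x}.
FIRST(P'): from P'→d we get {d}; from P'→R d T we get {d, x}; from P'→ε we get {ε}. So FIRST(P') = {ε, d, x}.
FOLLOW(P) includes $ since P is the start symbol.
FOLLOW(P): in R→P, the suffix after P is empty, so FOLLOW(P) ⊇ FOLLOW(R) = {$, d}. Thus FOLLOW(P) = {$, d}.
FOLLOW(R): in P→R, the suffix after R is empty, so FOLLOW(R) ⊇ FOLLOW(P) = {$, d}; in R→P' R, the suffix after R is empty (adds nothing new); in P'→R d T, R is followed by d T with FIRST {d}. Thus FOLLOW(R) = {$, d}.
FOLLOW(P'): in R→P' R, P' is followed by R with FIRST {ε, d, x}; in R→P' R, the suffix after P' is nullable, so FOLLOW(P') ⊇ FOLLOW(R) = {$, d}; in T→e P' P' e (occurrence 1), P' is followed by P' e with FIRST {d, e, x}; in T→e P' P' e (occurrence 2), P' is followed by e with FIRST {e}. Thus FOLLOW(P') = {$, d, e, x}.
FOLLOW(T): in P'→R d T, the suffix after T is empty, so FOLLOW(T) ⊇ FOLLOW(P') = {$, d, e, x}. Thus FOLLOW(T) = {$, d, e, x}.

{$, d, e, x}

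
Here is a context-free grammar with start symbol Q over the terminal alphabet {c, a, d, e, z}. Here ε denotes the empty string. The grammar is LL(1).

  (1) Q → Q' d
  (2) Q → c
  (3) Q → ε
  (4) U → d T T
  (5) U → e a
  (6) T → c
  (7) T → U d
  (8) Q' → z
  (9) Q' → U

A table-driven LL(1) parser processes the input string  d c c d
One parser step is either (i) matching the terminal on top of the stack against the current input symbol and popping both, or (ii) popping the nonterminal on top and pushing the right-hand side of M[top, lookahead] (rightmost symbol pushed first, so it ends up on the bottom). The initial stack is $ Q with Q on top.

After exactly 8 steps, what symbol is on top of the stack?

d

     Stack      Input      Action
  1  $ Q        d c c d $  expand Q → Q' d
  2  $ d Q'     d c c d $  expand Q' → U
  3  $ d U      d c c d $  expand U → d T T
  4  $ d T T d  d c c d $  match d
  5  $ d T T    c c d $    expand T → c
  6  $ d T c    c c d $    match c
  7  $ d T      c d $      expand T → c
  8  $ d c      c d $      match c
Stack after step 8: $ d (top = d).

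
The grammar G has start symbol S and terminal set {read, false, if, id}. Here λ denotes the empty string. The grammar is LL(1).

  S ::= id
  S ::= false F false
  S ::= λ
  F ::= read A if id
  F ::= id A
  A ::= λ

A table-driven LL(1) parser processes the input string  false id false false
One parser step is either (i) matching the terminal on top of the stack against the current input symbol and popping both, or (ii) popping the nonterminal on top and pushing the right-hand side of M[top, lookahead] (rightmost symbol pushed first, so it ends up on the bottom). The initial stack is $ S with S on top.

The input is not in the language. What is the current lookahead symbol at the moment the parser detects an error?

false

step 1: stack=$ S  input=false id false false $  — expand S ::= false F false
step 2: stack=$ false F false  input=false id false false $  — match false
step 3: stack=$ false F  input=id false false $  — expand F ::= id A
step 4: stack=$ false A id  input=id false false $  — match id
step 5: stack=$ false A  input=false false $  — expand A ::= λ
step 6: stack=$ false  input=false false $  — match false
step 7: stack=$  input=false $  — error: stack empty but input remains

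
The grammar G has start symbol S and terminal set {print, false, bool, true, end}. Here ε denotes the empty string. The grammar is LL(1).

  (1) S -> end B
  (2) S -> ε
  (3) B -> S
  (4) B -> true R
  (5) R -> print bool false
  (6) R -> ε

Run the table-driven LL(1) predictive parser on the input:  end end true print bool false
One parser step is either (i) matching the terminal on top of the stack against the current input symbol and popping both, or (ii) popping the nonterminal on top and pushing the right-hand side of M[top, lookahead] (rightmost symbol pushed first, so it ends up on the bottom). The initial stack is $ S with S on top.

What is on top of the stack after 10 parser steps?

step 1: stack=$ S  input=end end true print bool false $  — expand S -> end B
step 2: stack=$ B end  input=end end true print bool false $  — match end
step 3: stack=$ B  input=end true print bool false $  — expand B -> S
step 4: stack=$ S  input=end true print bool false $  — expand S -> end B
step 5: stack=$ B end  input=end true print bool false $  — match end
step 6: stack=$ B  input=true print bool false $  — expand B -> true R
step 7: stack=$ R true  input=true print bool false $  — match true
step 8: stack=$ R  input=print bool false $  — expand R -> print bool false
step 9: stack=$ false bool print  input=print bool false $  — match print
step 10: stack=$ false bool  input=bool false $  — match bool
Stack after step 10: $ false (top = false).

false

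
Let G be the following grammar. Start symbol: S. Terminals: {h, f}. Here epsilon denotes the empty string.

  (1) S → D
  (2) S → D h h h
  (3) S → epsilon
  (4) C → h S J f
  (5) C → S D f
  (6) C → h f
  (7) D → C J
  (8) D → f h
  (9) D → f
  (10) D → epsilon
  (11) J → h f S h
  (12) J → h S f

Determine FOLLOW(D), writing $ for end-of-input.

{$, f, h}

FIRST(J): from J→h f S h we get {h}; from J→h S f we get {h}. So FIRST(J) = {h}.
FIRST(S): from S→D we get {epsilon, f, h}; from S→D h h h we get {f, h}; from S→epsilon we get {epsilon}. So FIRST(S) = {epsilon, f, h}.
FIRST(C): from C→h S J f we get {h}; from C→S D f we get {f, h}; from C→h f we get {h}. So FIRST(C) = {f, h}.
FIRST(D): from D→C J we get {f, h}; from D→f h we get {f}; from D→f we get {f}; from D→epsilon we get {epsilon}. So FIRST(D) = {epsilon, f, h}.
FOLLOW(S) includes $ since S is the start symbol.
FOLLOW(S): in C→h S J f, S is followed by J f with FIRST {h}; in C→S D f, S is followed by D f with FIRST {f, h}; in J→h f S h, S is followed by h with FIRST {h}; in J→h S f, S is followed by f with FIRST {f}. Thus FOLLOW(S) = {$, f, h}.
FOLLOW(C): in D→C J, C is followed by J with FIRST {h}. Thus FOLLOW(C) = {h}.
FOLLOW(D): in S→D, the suffix after D is empty, so FOLLOW(D) ⊇ FOLLOW(S) = {$, f, h}; in S→D h h h, D is followed by h h h with FIRST {h}; in C→S D f, D is followed by f with FIRST {f}. Thus FOLLOW(D) = {$, f, h}.
FOLLOW(J): in C→h S J f, J is followed by f with FIRST {f}; in D→C J, the suffix after J is empty, so FOLLOW(J) ⊇ FOLLOW(D) = {$, f, h}. Thus FOLLOW(J) = {$, f, h}.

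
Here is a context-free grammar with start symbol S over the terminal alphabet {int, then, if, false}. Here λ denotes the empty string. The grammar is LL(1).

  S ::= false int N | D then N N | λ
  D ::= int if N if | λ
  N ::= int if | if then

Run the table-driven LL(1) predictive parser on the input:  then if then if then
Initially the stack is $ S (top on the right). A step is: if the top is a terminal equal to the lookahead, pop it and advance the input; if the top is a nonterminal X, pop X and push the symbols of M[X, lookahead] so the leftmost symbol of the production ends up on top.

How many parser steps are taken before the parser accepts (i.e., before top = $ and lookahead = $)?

9

step 1: stack=$ S  input=then if then if then $  — expand S ::= D then N N
step 2: stack=$ N N then D  input=then if then if then $  — expand D ::= λ
step 3: stack=$ N N then  input=then if then if then $  — match then
step 4: stack=$ N N  input=if then if then $  — expand N ::= if then
step 5: stack=$ N then if  input=if then if then $  — match if
step 6: stack=$ N then  input=then if then $  — match then
step 7: stack=$ N  input=if then $  — expand N ::= if then
step 8: stack=$ then if  input=if then $  — match if
step 9: stack=$ then  input=then $  — match then
Accept reached after 9 steps.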